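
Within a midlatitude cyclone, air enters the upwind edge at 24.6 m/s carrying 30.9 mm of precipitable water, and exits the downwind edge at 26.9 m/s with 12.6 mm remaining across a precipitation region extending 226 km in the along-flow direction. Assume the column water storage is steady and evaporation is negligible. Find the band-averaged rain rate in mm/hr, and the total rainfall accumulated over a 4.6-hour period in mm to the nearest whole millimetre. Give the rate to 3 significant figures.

R ≈ 6.71 mm/hr; total ≈ 31 mm

Column moisture flux per unit crosswind length is F = V × PW.
Inflow: F_in = 24.6 × 30.9 = 760.14 mm·m/s
Outflow: F_out = 26.9 × 12.6 = 338.94 mm·m/s
Steady-state rate R = (F_in − F_out)/L = (760.14 − 338.94) / 226000 m = 1.864e-03 mm/s.
R = 1.864e-03 × 3600 = 6.71 mm/hr.
Over 4.6 h: total = 6.71 × 4.6 = 30.866 ≈ 31 mm.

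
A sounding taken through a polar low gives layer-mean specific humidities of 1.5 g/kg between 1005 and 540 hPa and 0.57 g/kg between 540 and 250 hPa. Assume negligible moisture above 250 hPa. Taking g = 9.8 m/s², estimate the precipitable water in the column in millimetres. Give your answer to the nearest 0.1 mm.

Precipitable water is the column-integrated vapour mass per unit area: PW = (1/g) Σ q̄ Δp, with q in kg/kg and Δp in Pa (1 kg/m² of water = 1 mm).
Layer 1005–540 hPa: Δp = 465 hPa = 46500 Pa, q̄ = 0.0015 kg/kg → 0.0015 × 46500 / 9.8 = 7.12 mm
Layer 540–250 hPa: Δp = 290 hPa = 29000 Pa, q̄ = 0.00057 kg/kg → 0.00057 × 29000 / 9.8 = 1.69 mm
PW = 7.12 + 1.69 = 8.81 ≈ 8.8 mm.

PW ≈ 8.8 mm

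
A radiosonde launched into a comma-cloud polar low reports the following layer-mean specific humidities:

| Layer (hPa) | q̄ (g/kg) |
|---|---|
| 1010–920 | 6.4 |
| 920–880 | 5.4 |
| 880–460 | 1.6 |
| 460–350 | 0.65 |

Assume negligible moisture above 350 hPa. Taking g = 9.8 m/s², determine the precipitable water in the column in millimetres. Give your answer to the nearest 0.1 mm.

Precipitable water is the column-integrated vapour mass per unit area: PW = (1/g) Σ q̄ Δp, with q in kg/kg and Δp in Pa (1 kg/m² of water = 1 mm).
Layer 1010–920 hPa: Δp = 90 hPa = 9000 Pa, q̄ = 0.0064 kg/kg → 0.0064 × 9000 / 9.8 = 5.88 mm
Layer 920–880 hPa: Δp = 40 hPa = 4000 Pa, q̄ = 0.0054 kg/kg → 0.0054 × 4000 / 9.8 = 2.20 mm
Layer 880–460 hPa: Δp = 420 hPa = 42000 Pa, q̄ = 0.0016 kg/kg → 0.0016 × 42000 / 9.8 = 6.86 mm
Layer 460–350 hPa: Δp = 110 hPa = 11000 Pa, q̄ = 0.00065 kg/kg → 0.00065 × 11000 / 9.8 = 0.73 mm
PW = 5.88 + 2.20 + 6.86 + 0.73 = 15.67 ≈ 15.7 mm.

PW ≈ 15.7 mm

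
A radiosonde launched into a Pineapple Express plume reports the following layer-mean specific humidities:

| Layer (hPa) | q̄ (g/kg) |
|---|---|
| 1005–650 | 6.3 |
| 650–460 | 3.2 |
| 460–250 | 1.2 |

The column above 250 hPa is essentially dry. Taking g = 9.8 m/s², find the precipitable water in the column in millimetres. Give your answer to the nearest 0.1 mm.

PW ≈ 31.6 mm

Precipitable water is the column-integrated vapour mass per unit area: PW = (1/g) Σ q̄ Δp, with q in kg/kg and Δp in Pa (1 kg/m² of water = 1 mm).
Layer 1005–650 hPa: Δp = 355 hPa = 35500 Pa, q̄ = 0.0063 kg/kg → 0.0063 × 35500 / 9.8 = 22.82 mm
Layer 650–460 hPa: Δp = 190 hPa = 19000 Pa, q̄ = 0.0032 kg/kg → 0.0032 × 19000 / 9.8 = 6.20 mm
Layer 460–250 hPa: Δp = 210 hPa = 21000 Pa, q̄ = 0.0012 kg/kg → 0.0012 × 21000 / 9.8 = 2.57 mm
PW = 22.82 + 6.20 + 2.57 = 31.59 ≈ 31.6 mm.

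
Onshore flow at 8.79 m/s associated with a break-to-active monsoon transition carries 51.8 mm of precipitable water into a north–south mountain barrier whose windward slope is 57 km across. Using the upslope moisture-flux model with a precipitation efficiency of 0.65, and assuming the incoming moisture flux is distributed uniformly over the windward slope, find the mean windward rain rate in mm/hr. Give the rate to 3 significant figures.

R ≈ 18.7 mm/hr

Incoming column moisture flux per unit ridge length: F = V × PW = 8.79 × 51.8 = 455.322 mm·m/s.
Spread over the 57 km slope with efficiency ε = 0.65: R = ε·F/W = 0.65 × 455.322 / 57000 m = 5.192e-03 mm/s.
R = 5.192e-03 × 3600 = 18.7 mm/hr.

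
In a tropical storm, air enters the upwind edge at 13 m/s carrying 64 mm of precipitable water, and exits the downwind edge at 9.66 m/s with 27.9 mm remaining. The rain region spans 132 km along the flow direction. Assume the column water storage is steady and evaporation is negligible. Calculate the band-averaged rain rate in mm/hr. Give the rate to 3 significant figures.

R ≈ 15.3 mm/hr

Column moisture flux per unit crosswind length is F = V × PW.
Inflow: F_in = 13 × 64 = 832 mm·m/s
Outflow: F_out = 9.66 × 27.9 = 269.514 mm·m/s
Steady-state rate R = (F_in − F_out)/L = (832 − 269.514) / 132000 m = 4.261e-03 mm/s.
R = 4.261e-03 × 3600 = 15.3 mm/hr.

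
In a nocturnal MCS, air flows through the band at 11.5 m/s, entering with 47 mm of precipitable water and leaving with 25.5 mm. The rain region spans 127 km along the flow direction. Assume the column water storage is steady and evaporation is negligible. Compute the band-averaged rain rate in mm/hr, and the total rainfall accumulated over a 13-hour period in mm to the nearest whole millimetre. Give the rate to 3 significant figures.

R ≈ 7.01 mm/hr; total ≈ 91 mm

Column moisture flux per unit crosswind length is F = V × PW.
Inflow: F_in = 11.5 × 47 = 540.5 mm·m/s
Outflow: F_out = 11.5 × 25.5 = 293.25 mm·m/s
Steady-state rate R = (F_in − F_out)/L = (540.5 − 293.25) / 127000 m = 1.947e-03 mm/s.
R = 1.947e-03 × 3600 = 7.01 mm/hr.
Over 13 h: total = 7.01 × 13 = 91.13 ≈ 91 mm.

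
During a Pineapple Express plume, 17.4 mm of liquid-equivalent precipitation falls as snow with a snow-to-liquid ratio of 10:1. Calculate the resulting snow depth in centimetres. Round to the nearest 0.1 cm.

snow depth ≈ 17.4 cm

Snow depth = liquid × ratio = 17.4 mm × 10 = 174 mm = 17.4 cm.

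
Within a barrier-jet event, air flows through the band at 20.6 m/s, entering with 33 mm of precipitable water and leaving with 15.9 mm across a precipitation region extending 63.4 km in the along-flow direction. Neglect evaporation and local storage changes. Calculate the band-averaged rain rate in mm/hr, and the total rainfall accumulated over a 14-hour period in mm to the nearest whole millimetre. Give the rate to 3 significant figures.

Column moisture flux per unit crosswind length is F = V × PW.
Inflow: F_in = 20.6 × 33 = 679.8 mm·m/s
Outflow: F_out = 20.6 × 15.9 = 327.54 mm·m/s
Steady-state rate R = (F_in − F_out)/L = (679.8 − 327.54) / 63400 m = 5.556e-03 mm/s.
R = 5.556e-03 × 3600 = 20.0 mm/hr.
Over 14 h: total = 20.0 × 14 = 280 mm.

R ≈ 20.0 mm/hr; total ≈ 280 mm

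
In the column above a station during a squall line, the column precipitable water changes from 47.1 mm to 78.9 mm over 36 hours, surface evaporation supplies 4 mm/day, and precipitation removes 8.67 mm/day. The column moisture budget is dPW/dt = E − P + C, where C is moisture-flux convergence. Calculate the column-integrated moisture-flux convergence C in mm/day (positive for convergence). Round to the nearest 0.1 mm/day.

C ≈ 25.9 mm/day

dPW/dt = (78.9 − 47.1) mm / (36/24 day) = +21.200 mm/day.
C = dPW/dt − E + P = (+21.200) − 4 + 8.67 = 25.9 mm/day.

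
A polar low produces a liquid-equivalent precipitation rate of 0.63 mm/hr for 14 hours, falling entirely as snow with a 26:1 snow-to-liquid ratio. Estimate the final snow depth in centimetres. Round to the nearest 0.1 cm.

snow depth ≈ 22.9 cm

Liquid-equivalent depth = 0.63 × 14 = 8.82 mm.
Snow depth = 8.82 mm × 26 = 229.32 mm = 22.9 cm.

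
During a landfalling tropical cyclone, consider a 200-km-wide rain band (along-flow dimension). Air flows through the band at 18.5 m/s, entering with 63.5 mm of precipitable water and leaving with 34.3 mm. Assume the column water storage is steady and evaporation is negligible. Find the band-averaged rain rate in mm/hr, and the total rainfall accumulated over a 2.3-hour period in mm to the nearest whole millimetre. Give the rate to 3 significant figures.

R ≈ 9.72 mm/hr; total ≈ 22 mm

Column moisture flux per unit crosswind length is F = V × PW.
Inflow: F_in = 18.5 × 63.5 = 1174.75 mm·m/s
Outflow: F_out = 18.5 × 34.3 = 634.55 mm·m/s
Steady-state rate R = (F_in − F_out)/L = (1174.75 − 634.55) / 200000 m = 2.701e-03 mm/s.
R = 2.701e-03 × 3600 = 9.72 mm/hr.
Over 2.3 h: total = 9.72 × 2.3 = 22.356 ≈ 22 mm.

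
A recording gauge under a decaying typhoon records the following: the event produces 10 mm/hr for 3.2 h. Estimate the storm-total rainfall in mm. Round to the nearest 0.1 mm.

Total = Σ Rᵢ Δtᵢ = 10 × 3.2
      = 32 = 32.0 mm.

total ≈ 32.0 mm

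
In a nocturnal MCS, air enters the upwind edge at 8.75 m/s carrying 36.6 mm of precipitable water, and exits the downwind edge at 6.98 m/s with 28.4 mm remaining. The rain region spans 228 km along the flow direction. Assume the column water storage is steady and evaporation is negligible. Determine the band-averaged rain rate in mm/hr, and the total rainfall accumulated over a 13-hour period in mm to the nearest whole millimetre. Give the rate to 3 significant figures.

R ≈ 1.93 mm/hr; total ≈ 25 mm

Column moisture flux per unit crosswind length is F = V × PW.
Inflow: F_in = 8.75 × 36.6 = 320.25 mm·m/s
Outflow: F_out = 6.98 × 28.4 = 198.232 mm·m/s
Steady-state rate R = (F_in − F_out)/L = (320.25 − 198.232) / 228000 m = 5.352e-04 mm/s.
R = 5.352e-04 × 3600 = 1.93 mm/hr.
Over 13 h: total = 1.93 × 13 = 25.09 ≈ 25 mm.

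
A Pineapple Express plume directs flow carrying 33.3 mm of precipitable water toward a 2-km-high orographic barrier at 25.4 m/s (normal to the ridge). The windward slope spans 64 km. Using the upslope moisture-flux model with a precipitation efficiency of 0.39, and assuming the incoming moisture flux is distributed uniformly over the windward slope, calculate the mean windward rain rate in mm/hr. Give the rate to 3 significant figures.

R ≈ 18.6 mm/hr

Incoming column moisture flux per unit ridge length: F = V × PW = 25.4 × 33.3 = 845.82 mm·m/s.
Spread over the 64 km slope with efficiency ε = 0.39: R = ε·F/W = 0.39 × 845.82 / 64000 m = 5.154e-03 mm/s.
R = 5.154e-03 × 3600 = 18.6 mm/hr.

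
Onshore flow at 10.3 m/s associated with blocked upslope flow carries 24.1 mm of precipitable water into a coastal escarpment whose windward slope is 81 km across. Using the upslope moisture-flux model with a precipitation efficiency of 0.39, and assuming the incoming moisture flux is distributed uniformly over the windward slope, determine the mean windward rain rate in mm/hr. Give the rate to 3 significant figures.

R ≈ 4.30 mm/hr

Incoming column moisture flux per unit ridge length: F = V × PW = 10.3 × 24.1 = 248.23 mm·m/s.
Spread over the 81 km slope with efficiency ε = 0.39: R = ε·F/W = 0.39 × 248.23 / 81000 m = 1.195e-03 mm/s.
R = 1.195e-03 × 3600 = 4.30 mm/hr.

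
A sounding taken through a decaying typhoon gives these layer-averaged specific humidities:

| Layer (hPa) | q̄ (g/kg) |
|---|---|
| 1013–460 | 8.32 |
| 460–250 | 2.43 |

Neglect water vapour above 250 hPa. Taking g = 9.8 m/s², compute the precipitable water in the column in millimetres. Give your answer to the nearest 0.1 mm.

PW ≈ 52.2 mm

Precipitable water is the column-integrated vapour mass per unit area: PW = (1/g) Σ q̄ Δp, with q in kg/kg and Δp in Pa (1 kg/m² of water = 1 mm).
Layer 1013–460 hPa: Δp = 553 hPa = 55300 Pa, q̄ = 0.00832 kg/kg → 0.00832 × 55300 / 9.8 = 46.95 mm
Layer 460–250 hPa: Δp = 210 hPa = 21000 Pa, q̄ = 0.00243 kg/kg → 0.00243 × 21000 / 9.8 = 5.21 mm
PW = 46.95 + 5.21 = 52.16 ≈ 52.2 mm.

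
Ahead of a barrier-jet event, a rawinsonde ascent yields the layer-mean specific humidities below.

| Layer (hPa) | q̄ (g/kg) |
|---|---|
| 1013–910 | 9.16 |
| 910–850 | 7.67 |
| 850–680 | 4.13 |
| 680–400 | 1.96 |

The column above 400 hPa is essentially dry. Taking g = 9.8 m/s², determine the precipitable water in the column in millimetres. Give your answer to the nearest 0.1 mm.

PW ≈ 27.1 mm

Precipitable water is the column-integrated vapour mass per unit area: PW = (1/g) Σ q̄ Δp, with q in kg/kg and Δp in Pa (1 kg/m² of water = 1 mm).
Layer 1013–910 hPa: Δp = 103 hPa = 10300 Pa, q̄ = 0.00916 kg/kg → 0.00916 × 10300 / 9.8 = 9.63 mm
Layer 910–850 hPa: Δp = 60 hPa = 6000 Pa, q̄ = 0.00767 kg/kg → 0.00767 × 6000 / 9.8 = 4.70 mm
Layer 850–680 hPa: Δp = 170 hPa = 17000 Pa, q̄ = 0.00413 kg/kg → 0.00413 × 17000 / 9.8 = 7.16 mm
Layer 680–400 hPa: Δp = 280 hPa = 28000 Pa, q̄ = 0.00196 kg/kg → 0.00196 × 28000 / 9.8 = 5.60 mm
PW = 9.63 + 4.70 + 7.16 + 5.60 = 27.09 ≈ 27.1 mm.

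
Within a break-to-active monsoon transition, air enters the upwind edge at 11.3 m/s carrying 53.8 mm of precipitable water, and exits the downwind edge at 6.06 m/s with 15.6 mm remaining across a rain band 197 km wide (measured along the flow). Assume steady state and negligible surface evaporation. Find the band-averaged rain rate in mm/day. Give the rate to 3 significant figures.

Column moisture flux per unit crosswind length is F = V × PW.
Inflow: F_in = 11.3 × 53.8 = 607.94 mm·m/s
Outflow: F_out = 6.06 × 15.6 = 94.536 mm·m/s
Steady-state rate R = (F_in − F_out)/L = (607.94 − 94.536) / 197000 m = 2.606e-03 mm/s.
R = 2.606e-03 × 3600 × 24 = 225 mm/day.

R ≈ 225 mm/day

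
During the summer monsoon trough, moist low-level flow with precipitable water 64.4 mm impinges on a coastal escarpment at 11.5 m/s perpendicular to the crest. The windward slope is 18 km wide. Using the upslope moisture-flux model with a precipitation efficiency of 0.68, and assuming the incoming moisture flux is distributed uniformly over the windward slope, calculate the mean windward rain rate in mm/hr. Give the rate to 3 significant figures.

R ≈ 101 mm/hr

Incoming column moisture flux per unit ridge length: F = V × PW = 11.5 × 64.4 = 740.6 mm·m/s.
Spread over the 18 km slope with efficiency ε = 0.68: R = ε·F/W = 0.68 × 740.6 / 18000 m = 2.798e-02 mm/s.
R = 2.798e-02 × 3600 = 101 mm/hr.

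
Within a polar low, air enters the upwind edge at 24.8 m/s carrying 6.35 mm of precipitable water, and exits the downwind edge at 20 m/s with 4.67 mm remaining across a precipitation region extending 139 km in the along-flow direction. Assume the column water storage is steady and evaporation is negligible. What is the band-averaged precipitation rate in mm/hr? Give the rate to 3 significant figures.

R ≈ 1.66 mm/hr

Column moisture flux per unit crosswind length is F = V × PW.
Inflow: F_in = 24.8 × 6.35 = 157.48 mm·m/s
Outflow: F_out = 20 × 4.67 = 93.4 mm·m/s
Steady-state rate R = (F_in − F_out)/L = (157.48 − 93.4) / 139000 m = 4.610e-04 mm/s.
R = 4.610e-04 × 3600 = 1.66 mm/hr.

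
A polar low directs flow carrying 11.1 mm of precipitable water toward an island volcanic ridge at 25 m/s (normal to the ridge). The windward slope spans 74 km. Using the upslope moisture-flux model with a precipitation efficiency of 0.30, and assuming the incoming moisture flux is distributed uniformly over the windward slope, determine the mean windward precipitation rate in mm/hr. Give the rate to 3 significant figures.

R ≈ 4.05 mm/hr

Incoming column moisture flux per unit ridge length: F = V × PW = 25 × 11.1 = 277.5 mm·m/s.
Spread over the 74 km slope with efficiency ε = 0.30: R = ε·F/W = 0.30 × 277.5 / 74000 m = 1.125e-03 mm/s.
R = 1.125e-03 × 3600 = 4.05 mm/hr.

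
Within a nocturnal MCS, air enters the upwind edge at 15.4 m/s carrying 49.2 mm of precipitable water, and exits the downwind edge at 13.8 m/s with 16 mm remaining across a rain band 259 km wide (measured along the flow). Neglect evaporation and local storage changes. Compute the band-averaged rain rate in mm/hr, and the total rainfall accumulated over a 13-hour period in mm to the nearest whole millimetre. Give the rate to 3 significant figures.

R ≈ 7.46 mm/hr; total ≈ 97 mm

Column moisture flux per unit crosswind length is F = V × PW.
Inflow: F_in = 15.4 × 49.2 = 757.68 mm·m/s
Outflow: F_out = 13.8 × 16 = 220.8 mm·m/s
Steady-state rate R = (F_in − F_out)/L = (757.68 − 220.8) / 259000 m = 2.073e-03 mm/s.
R = 2.073e-03 × 3600 = 7.46 mm/hr.
Over 13 h: total = 7.46 × 13 = 96.98 ≈ 97 mm.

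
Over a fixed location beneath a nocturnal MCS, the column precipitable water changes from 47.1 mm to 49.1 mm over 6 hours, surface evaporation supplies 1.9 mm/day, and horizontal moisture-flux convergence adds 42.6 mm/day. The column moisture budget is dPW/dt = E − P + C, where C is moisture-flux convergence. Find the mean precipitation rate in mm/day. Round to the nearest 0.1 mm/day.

dPW/dt = (49.1 − 47.1) mm / (6/24 day) = +8.000 mm/day.
P = E + C − dPW/dt = 1.9 + (42.6) − (+8.000) = 36.5 mm/day.

P ≈ 36.5 mm/day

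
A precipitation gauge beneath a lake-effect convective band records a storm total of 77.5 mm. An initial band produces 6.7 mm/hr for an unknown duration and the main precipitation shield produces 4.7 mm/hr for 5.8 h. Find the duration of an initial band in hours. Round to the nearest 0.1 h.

duration ≈ 7.5 h

Known phases: 4.7 × 5.8 = 27.26 mm.
Remaining depth = 77.5 − 27.26 = 50.24 mm.
Duration = 50.24 / 6.7 = 7.5 h.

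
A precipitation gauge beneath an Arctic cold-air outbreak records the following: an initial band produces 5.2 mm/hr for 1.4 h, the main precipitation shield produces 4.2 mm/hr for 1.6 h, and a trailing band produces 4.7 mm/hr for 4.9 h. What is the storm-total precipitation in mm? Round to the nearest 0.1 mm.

total ≈ 37.0 mm

Total = Σ Rᵢ Δtᵢ = 5.2 × 1.4 + 4.2 × 1.6 + 4.7 × 4.9
      = 7.28 + 6.72 + 23.03 = 37.0 mm.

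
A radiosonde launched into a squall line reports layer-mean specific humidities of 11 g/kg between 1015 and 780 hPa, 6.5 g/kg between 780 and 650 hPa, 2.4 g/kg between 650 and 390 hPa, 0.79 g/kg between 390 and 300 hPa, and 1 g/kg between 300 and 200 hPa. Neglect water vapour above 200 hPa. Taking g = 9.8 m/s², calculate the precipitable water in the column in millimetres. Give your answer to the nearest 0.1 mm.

Precipitable water is the column-integrated vapour mass per unit area: PW = (1/g) Σ q̄ Δp, with q in kg/kg and Δp in Pa (1 kg/m² of water = 1 mm).
Layer 1015–780 hPa: Δp = 235 hPa = 23500 Pa, q̄ = 0.011 kg/kg → 0.011 × 23500 / 9.8 = 26.38 mm
Layer 780–650 hPa: Δp = 130 hPa = 13000 Pa, q̄ = 0.0065 kg/kg → 0.0065 × 13000 / 9.8 = 8.62 mm
Layer 650–390 hPa: Δp = 260 hPa = 26000 Pa, q̄ = 0.0024 kg/kg → 0.0024 × 26000 / 9.8 = 6.37 mm
Layer 390–300 hPa: Δp = 90 hPa = 9000 Pa, q̄ = 0.00079 kg/kg → 0.00079 × 9000 / 9.8 = 0.73 mm
Layer 300–200 hPa: Δp = 100 hPa = 10000 Pa, q̄ = 0.001 kg/kg → 0.001 × 10000 / 9.8 = 1.02 mm
PW = 26.38 + 8.62 + 6.37 + 0.73 + 1.02 = 43.12 ≈ 43.1 mm.

PW ≈ 43.1 mm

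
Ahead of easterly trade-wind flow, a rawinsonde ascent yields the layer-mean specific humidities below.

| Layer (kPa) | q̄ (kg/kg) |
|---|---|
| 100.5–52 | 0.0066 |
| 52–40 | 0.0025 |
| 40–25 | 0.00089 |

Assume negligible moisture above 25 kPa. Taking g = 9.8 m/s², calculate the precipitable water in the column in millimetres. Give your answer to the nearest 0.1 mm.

PW ≈ 37.1 mm

Precipitable water is the column-integrated vapour mass per unit area: PW = (1/g) Σ q̄ Δp, with q in kg/kg and Δp in Pa (1 kg/m² of water = 1 mm).
Layer 100.5–52 kPa: Δp = 485 hPa = 48500 Pa, q̄ = 0.0066 kg/kg → 0.0066 × 48500 / 9.8 = 32.66 mm
Layer 52–40 kPa: Δp = 120 hPa = 12000 Pa, q̄ = 0.0025 kg/kg → 0.0025 × 12000 / 9.8 = 3.06 mm
Layer 40–25 kPa: Δp = 150 hPa = 15000 Pa, q̄ = 0.00089 kg/kg → 0.00089 × 15000 / 9.8 = 1.36 mm
PW = 32.66 + 3.06 + 1.36 = 37.08 ≈ 37.1 mm.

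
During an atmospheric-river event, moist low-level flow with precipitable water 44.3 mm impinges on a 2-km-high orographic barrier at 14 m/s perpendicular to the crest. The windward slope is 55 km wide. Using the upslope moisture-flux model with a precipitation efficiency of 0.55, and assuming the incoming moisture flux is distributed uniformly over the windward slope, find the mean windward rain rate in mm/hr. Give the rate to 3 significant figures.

Incoming column moisture flux per unit ridge length: F = V × PW = 14 × 44.3 = 620.2 mm·m/s.
Spread over the 55 km slope with efficiency ε = 0.55: R = ε·F/W = 0.55 × 620.2 / 55000 m = 6.202e-03 mm/s.
R = 6.202e-03 × 3600 = 22.3 mm/hr.

R ≈ 22.3 mm/hr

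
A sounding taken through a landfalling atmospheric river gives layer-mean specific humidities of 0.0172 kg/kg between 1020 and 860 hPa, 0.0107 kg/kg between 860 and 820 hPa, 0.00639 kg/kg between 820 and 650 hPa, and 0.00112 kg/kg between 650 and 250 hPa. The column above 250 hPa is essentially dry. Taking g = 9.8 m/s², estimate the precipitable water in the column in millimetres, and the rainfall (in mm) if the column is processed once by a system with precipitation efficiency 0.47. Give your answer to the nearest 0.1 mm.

PW ≈ 48.1 mm; rainfall ≈ 22.6 mm

Precipitable water is the column-integrated vapour mass per unit area: PW = (1/g) Σ q̄ Δp, with q in kg/kg and Δp in Pa (1 kg/m² of water = 1 mm).
Layer 1020–860 hPa: Δp = 160 hPa = 16000 Pa, q̄ = 0.0172 kg/kg → 0.0172 × 16000 / 9.8 = 28.08 mm
Layer 860–820 hPa: Δp = 40 hPa = 4000 Pa, q̄ = 0.0107 kg/kg → 0.0107 × 4000 / 9.8 = 4.37 mm
Layer 820–650 hPa: Δp = 170 hPa = 17000 Pa, q̄ = 0.00639 kg/kg → 0.00639 × 17000 / 9.8 = 11.08 mm
Layer 650–250 hPa: Δp = 400 hPa = 40000 Pa, q̄ = 0.00112 kg/kg → 0.00112 × 40000 / 9.8 = 4.57 mm
PW = 28.08 + 4.37 + 11.08 + 4.57 = 48.10 ≈ 48.1 mm.
Rainfall = ε × PW = 0.47 × 48.1 = 22.6 mm.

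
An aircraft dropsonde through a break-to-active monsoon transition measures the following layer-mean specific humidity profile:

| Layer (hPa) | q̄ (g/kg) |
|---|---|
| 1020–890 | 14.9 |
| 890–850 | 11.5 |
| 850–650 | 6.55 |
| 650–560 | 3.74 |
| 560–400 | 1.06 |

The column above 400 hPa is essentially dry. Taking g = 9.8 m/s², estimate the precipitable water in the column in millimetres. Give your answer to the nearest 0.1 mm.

Precipitable water is the column-integrated vapour mass per unit area: PW = (1/g) Σ q̄ Δp, with q in kg/kg and Δp in Pa (1 kg/m² of water = 1 mm).
Layer 1020–890 hPa: Δp = 130 hPa = 13000 Pa, q̄ = 0.0149 kg/kg → 0.0149 × 13000 / 9.8 = 19.77 mm
Layer 890–850 hPa: Δp = 40 hPa = 4000 Pa, q̄ = 0.0115 kg/kg → 0.0115 × 4000 / 9.8 = 4.69 mm
Layer 850–650 hPa: Δp = 200 hPa = 20000 Pa, q̄ = 0.00655 kg/kg → 0.00655 × 20000 / 9.8 = 13.37 mm
Layer 650–560 hPa: Δp = 90 hPa = 9000 Pa, q̄ = 0.00374 kg/kg → 0.00374 × 9000 / 9.8 = 3.43 mm
Layer 560–400 hPa: Δp = 160 hPa = 16000 Pa, q̄ = 0.00106 kg/kg → 0.00106 × 16000 / 9.8 = 1.73 mm
PW = 19.77 + 4.69 + 13.37 + 3.43 + 1.73 = 42.99 ≈ 43.0 mm.

PW ≈ 43.0 mm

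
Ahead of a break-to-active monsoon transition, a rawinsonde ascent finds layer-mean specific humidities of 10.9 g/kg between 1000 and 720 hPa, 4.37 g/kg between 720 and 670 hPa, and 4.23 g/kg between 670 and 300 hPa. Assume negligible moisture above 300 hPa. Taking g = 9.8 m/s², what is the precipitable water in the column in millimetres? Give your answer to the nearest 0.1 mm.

PW ≈ 49.3 mm

Precipitable water is the column-integrated vapour mass per unit area: PW = (1/g) Σ q̄ Δp, with q in kg/kg and Δp in Pa (1 kg/m² of water = 1 mm).
Layer 1000–720 hPa: Δp = 280 hPa = 28000 Pa, q̄ = 0.0109 kg/kg → 0.0109 × 28000 / 9.8 = 31.14 mm
Layer 720–670 hPa: Δp = 50 hPa = 5000 Pa, q̄ = 0.00437 kg/kg → 0.00437 × 5000 / 9.8 = 2.23 mm
Layer 670–300 hPa: Δp = 370 hPa = 37000 Pa, q̄ = 0.00423 kg/kg → 0.00423 × 37000 / 9.8 = 15.97 mm
PW = 31.14 + 2.23 + 15.97 = 49.34 ≈ 49.3 mm.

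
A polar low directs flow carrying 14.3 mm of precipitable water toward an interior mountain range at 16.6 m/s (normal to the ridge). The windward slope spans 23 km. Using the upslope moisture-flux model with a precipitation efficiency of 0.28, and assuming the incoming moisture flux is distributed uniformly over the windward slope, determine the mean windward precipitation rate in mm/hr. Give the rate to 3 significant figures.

R ≈ 10.4 mm/hr

Incoming column moisture flux per unit ridge length: F = V × PW = 16.6 × 14.3 = 237.38 mm·m/s.
Spread over the 23 km slope with efficiency ε = 0.28: R = ε·F/W = 0.28 × 237.38 / 23000 m = 2.890e-03 mm/s.
R = 2.890e-03 × 3600 = 10.4 mm/hr.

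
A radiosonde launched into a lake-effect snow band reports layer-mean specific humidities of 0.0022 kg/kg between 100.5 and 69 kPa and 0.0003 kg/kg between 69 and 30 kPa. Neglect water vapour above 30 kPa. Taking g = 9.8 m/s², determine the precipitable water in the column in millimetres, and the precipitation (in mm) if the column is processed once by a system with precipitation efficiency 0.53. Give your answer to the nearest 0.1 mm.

Precipitable water is the column-integrated vapour mass per unit area: PW = (1/g) Σ q̄ Δp, with q in kg/kg and Δp in Pa (1 kg/m² of water = 1 mm).
Layer 100.5–69 kPa: Δp = 315 hPa = 31500 Pa, q̄ = 0.0022 kg/kg → 0.0022 × 31500 / 9.8 = 7.07 mm
Layer 69–30 kPa: Δp = 390 hPa = 39000 Pa, q̄ = 0.0003 kg/kg → 0.0003 × 39000 / 9.8 = 1.19 mm
PW = 7.07 + 1.19 = 8.26 ≈ 8.3 mm.
Precipitation = ε × PW = 0.53 × 8.3 = 4.4 mm.

PW ≈ 8.3 mm; precipitation ≈ 4.4 mm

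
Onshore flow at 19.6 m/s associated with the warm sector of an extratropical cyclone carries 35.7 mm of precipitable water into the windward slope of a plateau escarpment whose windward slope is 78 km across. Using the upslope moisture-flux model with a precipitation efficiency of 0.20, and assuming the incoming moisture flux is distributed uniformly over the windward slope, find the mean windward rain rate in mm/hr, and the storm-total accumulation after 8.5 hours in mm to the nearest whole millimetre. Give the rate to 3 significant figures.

R ≈ 6.46 mm/hr; total ≈ 55 mm

Incoming column moisture flux per unit ridge length: F = V × PW = 19.6 × 35.7 = 699.72 mm·m/s.
Spread over the 78 km slope with efficiency ε = 0.20: R = ε·F/W = 0.20 × 699.72 / 78000 m = 1.794e-03 mm/s.
R = 1.794e-03 × 3600 = 6.46 mm/hr.
Over 8.5 h: total = 6.46 × 8.5 = 54.91 ≈ 55 mm.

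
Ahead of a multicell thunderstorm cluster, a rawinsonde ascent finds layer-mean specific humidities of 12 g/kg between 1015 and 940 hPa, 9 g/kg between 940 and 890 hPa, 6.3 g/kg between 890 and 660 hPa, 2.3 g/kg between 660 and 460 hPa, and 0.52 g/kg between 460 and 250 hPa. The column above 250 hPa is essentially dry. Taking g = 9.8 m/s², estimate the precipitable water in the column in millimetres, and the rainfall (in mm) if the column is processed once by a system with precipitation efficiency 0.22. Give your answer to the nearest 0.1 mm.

Precipitable water is the column-integrated vapour mass per unit area: PW = (1/g) Σ q̄ Δp, with q in kg/kg and Δp in Pa (1 kg/m² of water = 1 mm).
Layer 1015–940 hPa: Δp = 75 hPa = 7500 Pa, q̄ = 0.012 kg/kg → 0.012 × 7500 / 9.8 = 9.18 mm
Layer 940–890 hPa: Δp = 50 hPa = 5000 Pa, q̄ = 0.009 kg/kg → 0.009 × 5000 / 9.8 = 4.59 mm
Layer 890–660 hPa: Δp = 230 hPa = 23000 Pa, q̄ = 0.0063 kg/kg → 0.0063 × 23000 / 9.8 = 14.79 mm
Layer 660–460 hPa: Δp = 200 hPa = 20000 Pa, q̄ = 0.0023 kg/kg → 0.0023 × 20000 / 9.8 = 4.69 mm
Layer 460–250 hPa: Δp = 210 hPa = 21000 Pa, q̄ = 0.00052 kg/kg → 0.00052 × 21000 / 9.8 = 1.11 mm
PW = 9.18 + 4.59 + 14.79 + 4.69 + 1.11 = 34.36 ≈ 34.4 mm.
Rainfall = ε × PW = 0.22 × 34.4 = 7.6 mm.

PW ≈ 34.4 mm; rainfall ≈ 7.6 mm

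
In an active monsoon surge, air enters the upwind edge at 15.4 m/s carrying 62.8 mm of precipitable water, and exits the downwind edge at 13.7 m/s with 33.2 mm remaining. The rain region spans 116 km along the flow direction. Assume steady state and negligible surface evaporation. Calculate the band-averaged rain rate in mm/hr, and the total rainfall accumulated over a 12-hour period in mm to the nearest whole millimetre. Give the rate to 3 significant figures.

R ≈ 15.9 mm/hr; total ≈ 191 mm

Column moisture flux per unit crosswind length is F = V × PW.
Inflow: F_in = 15.4 × 62.8 = 967.12 mm·m/s
Outflow: F_out = 13.7 × 33.2 = 454.84 mm·m/s
Steady-state rate R = (F_in − F_out)/L = (967.12 − 454.84) / 116000 m = 4.416e-03 mm/s.
R = 4.416e-03 × 3600 = 15.9 mm/hr.
Over 12 h: total = 15.9 × 12 = 190.8 ≈ 191 mm.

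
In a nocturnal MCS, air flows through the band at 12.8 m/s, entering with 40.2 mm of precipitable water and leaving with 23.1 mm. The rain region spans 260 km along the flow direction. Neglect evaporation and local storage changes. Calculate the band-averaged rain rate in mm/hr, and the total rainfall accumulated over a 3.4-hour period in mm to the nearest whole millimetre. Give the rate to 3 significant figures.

Column moisture flux per unit crosswind length is F = V × PW.
Inflow: F_in = 12.8 × 40.2 = 514.56 mm·m/s
Outflow: F_out = 12.8 × 23.1 = 295.68 mm·m/s
Steady-state rate R = (F_in − F_out)/L = (514.56 − 295.68) / 260000 m = 8.418e-04 mm/s.
R = 8.418e-04 × 3600 = 3.03 mm/hr.
Over 3.4 h: total = 3.03 × 3.4 = 10.302 ≈ 10 mm.

R ≈ 3.03 mm/hr; total ≈ 10 mm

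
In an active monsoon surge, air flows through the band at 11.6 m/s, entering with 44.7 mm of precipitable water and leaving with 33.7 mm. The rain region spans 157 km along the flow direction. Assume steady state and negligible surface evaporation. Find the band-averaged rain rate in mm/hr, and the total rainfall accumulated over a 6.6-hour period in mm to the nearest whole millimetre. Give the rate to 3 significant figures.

Column moisture flux per unit crosswind length is F = V × PW.
Inflow: F_in = 11.6 × 44.7 = 518.52 mm·m/s
Outflow: F_out = 11.6 × 33.7 = 390.92 mm·m/s
Steady-state rate R = (F_in − F_out)/L = (518.52 − 390.92) / 157000 m = 8.127e-04 mm/s.
R = 8.127e-04 × 3600 = 2.93 mm/hr.
Over 6.6 h: total = 2.93 × 6.6 = 19.338 ≈ 19 mm.

R ≈ 2.93 mm/hr; total ≈ 19 mm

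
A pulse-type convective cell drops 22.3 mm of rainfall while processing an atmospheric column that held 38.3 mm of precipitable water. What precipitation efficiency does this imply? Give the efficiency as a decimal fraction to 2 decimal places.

ε ≈ 0.58

ε = rainfall / PW = 22.3 / 38.3 = 0.58.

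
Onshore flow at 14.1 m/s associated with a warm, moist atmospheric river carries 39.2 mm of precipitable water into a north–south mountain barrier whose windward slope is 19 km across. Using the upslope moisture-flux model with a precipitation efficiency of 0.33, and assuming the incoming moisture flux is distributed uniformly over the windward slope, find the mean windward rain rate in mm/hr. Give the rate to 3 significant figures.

R ≈ 34.6 mm/hr

Incoming column moisture flux per unit ridge length: F = V × PW = 14.1 × 39.2 = 552.72 mm·m/s.
Spread over the 19 km slope with efficiency ε = 0.33: R = ε·F/W = 0.33 × 552.72 / 19000 m = 9.600e-03 mm/s.
R = 9.600e-03 × 3600 = 34.6 mm/hr.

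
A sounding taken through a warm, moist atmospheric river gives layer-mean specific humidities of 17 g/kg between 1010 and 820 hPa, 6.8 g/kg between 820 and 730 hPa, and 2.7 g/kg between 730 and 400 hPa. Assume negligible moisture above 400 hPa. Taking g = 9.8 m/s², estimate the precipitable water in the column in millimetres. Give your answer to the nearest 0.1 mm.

Precipitable water is the column-integrated vapour mass per unit area: PW = (1/g) Σ q̄ Δp, with q in kg/kg and Δp in Pa (1 kg/m² of water = 1 mm).
Layer 1010–820 hPa: Δp = 190 hPa = 19000 Pa, q̄ = 0.017 kg/kg → 0.017 × 19000 / 9.8 = 32.96 mm
Layer 820–730 hPa: Δp = 90 hPa = 9000 Pa, q̄ = 0.0068 kg/kg → 0.0068 × 9000 / 9.8 = 6.24 mm
Layer 730–400 hPa: Δp = 330 hPa = 33000 Pa, q̄ = 0.0027 kg/kg → 0.0027 × 33000 / 9.8 = 9.09 mm
PW = 32.96 + 6.24 + 9.09 = 48.29 ≈ 48.3 mm.

PW ≈ 48.3 mm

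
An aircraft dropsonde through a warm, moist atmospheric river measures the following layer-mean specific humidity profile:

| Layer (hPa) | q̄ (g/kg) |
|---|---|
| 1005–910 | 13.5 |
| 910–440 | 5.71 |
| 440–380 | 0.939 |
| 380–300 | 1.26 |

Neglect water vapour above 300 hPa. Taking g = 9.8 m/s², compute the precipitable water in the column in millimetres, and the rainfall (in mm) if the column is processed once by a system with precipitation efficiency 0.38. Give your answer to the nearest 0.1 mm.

Precipitable water is the column-integrated vapour mass per unit area: PW = (1/g) Σ q̄ Δp, with q in kg/kg and Δp in Pa (1 kg/m² of water = 1 mm).
Layer 1005–910 hPa: Δp = 95 hPa = 9500 Pa, q̄ = 0.0135 kg/kg → 0.0135 × 9500 / 9.8 = 13.09 mm
Layer 910–440 hPa: Δp = 470 hPa = 47000 Pa, q̄ = 0.00571 kg/kg → 0.00571 × 47000 / 9.8 = 27.38 mm
Layer 440–380 hPa: Δp = 60 hPa = 6000 Pa, q̄ = 0.000939 kg/kg → 0.000939 × 6000 / 9.8 = 0.57 mm
Layer 380–300 hPa: Δp = 80 hPa = 8000 Pa, q̄ = 0.00126 kg/kg → 0.00126 × 8000 / 9.8 = 1.03 mm
PW = 13.09 + 27.38 + 0.57 + 1.03 = 42.07 ≈ 42.1 mm.
Rainfall = ε × PW = 0.38 × 42.1 = 16.0 mm.

PW ≈ 42.1 mm; rainfall ≈ 16.0 mm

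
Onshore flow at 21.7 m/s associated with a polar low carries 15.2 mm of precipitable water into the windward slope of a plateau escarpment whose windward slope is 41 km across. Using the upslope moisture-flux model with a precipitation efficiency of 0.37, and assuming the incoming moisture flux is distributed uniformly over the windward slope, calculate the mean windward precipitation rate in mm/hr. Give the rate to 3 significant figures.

R ≈ 10.7 mm/hr

Incoming column moisture flux per unit ridge length: F = V × PW = 21.7 × 15.2 = 329.84 mm·m/s.
Spread over the 41 km slope with efficiency ε = 0.37: R = ε·F/W = 0.37 × 329.84 / 41000 m = 2.977e-03 mm/s.
R = 2.977e-03 × 3600 = 10.7 mm/hr.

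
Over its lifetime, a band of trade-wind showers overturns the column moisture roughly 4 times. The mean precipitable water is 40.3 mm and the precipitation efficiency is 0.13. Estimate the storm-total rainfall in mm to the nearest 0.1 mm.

Each cycle deposits ε × PW = 0.13 × 40.3 = 5.239 mm.
Over 4 cycles: 4 × 5.239 = 21.0 mm.

rainfall ≈ 21.0 mm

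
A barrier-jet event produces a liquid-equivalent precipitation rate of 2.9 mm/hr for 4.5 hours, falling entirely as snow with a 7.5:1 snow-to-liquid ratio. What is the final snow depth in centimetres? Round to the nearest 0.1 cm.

snow depth ≈ 9.8 cm

Liquid-equivalent depth = 2.9 × 4.5 = 13.05 mm.
Snow depth = 13.05 mm × 7.5 = 97.875 mm = 9.8 cm.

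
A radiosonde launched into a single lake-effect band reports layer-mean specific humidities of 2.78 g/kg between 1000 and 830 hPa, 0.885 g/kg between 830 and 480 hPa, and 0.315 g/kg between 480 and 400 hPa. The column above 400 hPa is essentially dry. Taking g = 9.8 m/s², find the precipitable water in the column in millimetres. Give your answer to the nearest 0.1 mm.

Precipitable water is the column-integrated vapour mass per unit area: PW = (1/g) Σ q̄ Δp, with q in kg/kg and Δp in Pa (1 kg/m² of water = 1 mm).
Layer 1000–830 hPa: Δp = 170 hPa = 17000 Pa, q̄ = 0.00278 kg/kg → 0.00278 × 17000 / 9.8 = 4.82 mm
Layer 830–480 hPa: Δp = 350 hPa = 35000 Pa, q̄ = 0.000885 kg/kg → 0.000885 × 35000 / 9.8 = 3.16 mm
Layer 480–400 hPa: Δp = 80 hPa = 8000 Pa, q̄ = 0.000315 kg/kg → 0.000315 × 8000 / 9.8 = 0.26 mm
PW = 4.82 + 3.16 + 0.26 = 8.24 ≈ 8.2 mm.

PW ≈ 8.2 mm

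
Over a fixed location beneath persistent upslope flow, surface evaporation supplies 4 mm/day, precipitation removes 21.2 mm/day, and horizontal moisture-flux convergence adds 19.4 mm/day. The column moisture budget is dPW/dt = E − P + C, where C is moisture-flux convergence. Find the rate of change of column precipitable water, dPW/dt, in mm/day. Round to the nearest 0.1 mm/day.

dPW/dt = E − P + C = 4 − 21.2 + (19.4) = 2.2 mm/day.

dPW/dt ≈ 2.2 mm/day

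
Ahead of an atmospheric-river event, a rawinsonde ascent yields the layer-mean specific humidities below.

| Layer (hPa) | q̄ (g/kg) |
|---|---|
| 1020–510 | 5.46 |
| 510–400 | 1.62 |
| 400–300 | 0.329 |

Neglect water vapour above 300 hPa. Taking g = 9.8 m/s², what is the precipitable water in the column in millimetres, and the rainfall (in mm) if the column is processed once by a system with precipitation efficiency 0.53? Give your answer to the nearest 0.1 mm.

PW ≈ 30.6 mm; rainfall ≈ 16.2 mm

Precipitable water is the column-integrated vapour mass per unit area: PW = (1/g) Σ q̄ Δp, with q in kg/kg and Δp in Pa (1 kg/m² of water = 1 mm).
Layer 1020–510 hPa: Δp = 510 hPa = 51000 Pa, q̄ = 0.00546 kg/kg → 0.00546 × 51000 / 9.8 = 28.41 mm
Layer 510–400 hPa: Δp = 110 hPa = 11000 Pa, q̄ = 0.00162 kg/kg → 0.00162 × 11000 / 9.8 = 1.82 mm
Layer 400–300 hPa: Δp = 100 hPa = 10000 Pa, q̄ = 0.000329 kg/kg → 0.000329 × 10000 / 9.8 = 0.34 mm
PW = 28.41 + 1.82 + 0.34 = 30.57 ≈ 30.6 mm.
Rainfall = ε × PW = 0.53 × 30.6 = 16.2 mm.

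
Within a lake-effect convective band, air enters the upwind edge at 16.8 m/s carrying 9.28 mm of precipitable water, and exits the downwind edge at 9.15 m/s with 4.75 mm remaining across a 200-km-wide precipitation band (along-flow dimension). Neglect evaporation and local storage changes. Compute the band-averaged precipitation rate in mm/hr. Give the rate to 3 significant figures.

R ≈ 2.02 mm/hr

Column moisture flux per unit crosswind length is F = V × PW.
Inflow: F_in = 16.8 × 9.28 = 155.904 mm·m/s
Outflow: F_out = 9.15 × 4.75 = 43.4625 mm·m/s
Steady-state rate R = (F_in − F_out)/L = (155.904 − 43.4625) / 200000 m = 5.622e-04 mm/s.
R = 5.622e-04 × 3600 = 2.02 mm/hr.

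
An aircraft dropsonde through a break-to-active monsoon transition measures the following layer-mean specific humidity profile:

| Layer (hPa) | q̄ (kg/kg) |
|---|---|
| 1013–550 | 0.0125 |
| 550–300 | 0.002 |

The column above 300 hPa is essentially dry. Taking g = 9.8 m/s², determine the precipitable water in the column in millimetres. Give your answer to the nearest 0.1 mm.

PW ≈ 64.2 mm

Precipitable water is the column-integrated vapour mass per unit area: PW = (1/g) Σ q̄ Δp, with q in kg/kg and Δp in Pa (1 kg/m² of water = 1 mm).
Layer 1013–550 hPa: Δp = 463 hPa = 46300 Pa, q̄ = 0.0125 kg/kg → 0.0125 × 46300 / 9.8 = 59.06 mm
Layer 550–300 hPa: Δp = 250 hPa = 25000 Pa, q̄ = 0.002 kg/kg → 0.002 × 25000 / 9.8 = 5.10 mm
PW = 59.06 + 5.10 = 64.16 ≈ 64.2 mm.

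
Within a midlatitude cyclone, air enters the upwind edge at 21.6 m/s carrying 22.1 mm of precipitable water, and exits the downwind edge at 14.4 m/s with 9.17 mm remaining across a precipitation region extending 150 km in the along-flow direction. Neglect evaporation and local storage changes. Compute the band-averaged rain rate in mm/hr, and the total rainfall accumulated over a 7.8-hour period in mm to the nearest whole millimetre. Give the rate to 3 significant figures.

Column moisture flux per unit crosswind length is F = V × PW.
Inflow: F_in = 21.6 × 22.1 = 477.36 mm·m/s
Outflow: F_out = 14.4 × 9.17 = 132.048 mm·m/s
Steady-state rate R = (F_in − F_out)/L = (477.36 − 132.048) / 150000 m = 2.302e-03 mm/s.
R = 2.302e-03 × 3600 = 8.29 mm/hr.
Over 7.8 h: total = 8.29 × 7.8 = 64.662 ≈ 65 mm.

R ≈ 8.29 mm/hr; total ≈ 65 mm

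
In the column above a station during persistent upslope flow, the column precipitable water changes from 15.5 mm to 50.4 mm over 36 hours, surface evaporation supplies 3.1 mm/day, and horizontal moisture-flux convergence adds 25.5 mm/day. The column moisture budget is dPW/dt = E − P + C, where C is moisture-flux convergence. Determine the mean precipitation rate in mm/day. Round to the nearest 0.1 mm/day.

P ≈ 5.3 mm/day

dPW/dt = (50.4 − 15.5) mm / (36/24 day) = +23.267 mm/day.
P = E + C − dPW/dt = 3.1 + (25.5) − (+23.267) = 5.3 mm/day.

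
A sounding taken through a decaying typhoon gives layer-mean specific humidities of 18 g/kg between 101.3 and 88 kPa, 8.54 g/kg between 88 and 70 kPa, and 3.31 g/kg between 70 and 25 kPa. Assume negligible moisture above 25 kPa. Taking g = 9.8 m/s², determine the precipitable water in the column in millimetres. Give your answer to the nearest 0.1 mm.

PW ≈ 55.3 mm

Precipitable water is the column-integrated vapour mass per unit area: PW = (1/g) Σ q̄ Δp, with q in kg/kg and Δp in Pa (1 kg/m² of water = 1 mm).
Layer 101.3–88 kPa: Δp = 133 hPa = 13300 Pa, q̄ = 0.018 kg/kg → 0.018 × 13300 / 9.8 = 24.43 mm
Layer 88–70 kPa: Δp = 180 hPa = 18000 Pa, q̄ = 0.00854 kg/kg → 0.00854 × 18000 / 9.8 = 15.69 mm
Layer 70–25 kPa: Δp = 450 hPa = 45000 Pa, q̄ = 0.00331 kg/kg → 0.00331 × 45000 / 9.8 = 15.20 mm
PW = 24.43 + 15.69 + 15.20 = 55.32 ≈ 55.3 mm.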